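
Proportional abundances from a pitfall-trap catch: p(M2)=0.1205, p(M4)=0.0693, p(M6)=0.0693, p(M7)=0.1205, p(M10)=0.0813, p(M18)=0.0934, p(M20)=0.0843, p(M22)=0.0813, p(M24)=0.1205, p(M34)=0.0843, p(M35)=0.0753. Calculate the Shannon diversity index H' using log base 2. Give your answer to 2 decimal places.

Each pᵢ log₂ pᵢ term (working shown to 4 dp, full precision carried): 0.1205×(-3.0529)=-0.3679, 0.0693×(-3.8510)=-0.2669, 0.0693×(-3.8510)=-0.2669, 0.1205×(-3.0529)=-0.3679, 0.0813×(-3.6206)=-0.2944, 0.0934×(-3.4204)=-0.3195, 0.0843×(-3.5683)=-0.3008, 0.0813×(-3.6206)=-0.2944, 0.1205×(-3.0529)=-0.3679, 0.0843×(-3.5683)=-0.3008, 0.0753×(-3.7312)=-0.2810.
Sum = -3.4281, so H' = 3.43.

3.43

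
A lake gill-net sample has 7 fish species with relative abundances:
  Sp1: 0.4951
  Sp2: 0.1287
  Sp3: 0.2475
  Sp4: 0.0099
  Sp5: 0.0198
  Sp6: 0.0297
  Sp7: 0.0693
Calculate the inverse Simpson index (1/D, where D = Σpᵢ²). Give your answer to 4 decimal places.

3.0384

D = 0.4951² + 0.1287² + 0.2475² + 0.0099² + 0.0198² + 0.0297² + 0.0693² = 0.2451240 + 0.0165637 + 0.0612562 + 0.0000980 + 0.0003920 + 0.0008821 + 0.0048025 = 0.3291186 (working shown to 7 dp, full precision carried).
So 1/D = 3.038419, i.e. 3.0384 to 4 decimal places.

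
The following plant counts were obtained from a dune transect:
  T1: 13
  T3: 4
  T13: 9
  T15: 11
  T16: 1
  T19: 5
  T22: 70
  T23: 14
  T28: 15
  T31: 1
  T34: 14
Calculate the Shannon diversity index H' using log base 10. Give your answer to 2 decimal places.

Total N = 13+4+9+11+1+5+70+14+15+1+14 = 157, so the proportions are 0.0828, 0.0255, 0.0573, 0.0701, 0.0064, 0.0318, 0.4459, 0.0892, 0.0955, 0.0064, 0.0892 (working shown to 4 dp, full precision carried).
Each pᵢ log₁₀ pᵢ term: 0.0828×(-1.0820)=-0.0896, 0.0255×(-1.5938)=-0.0406, 0.0573×(-1.2417)=-0.0712, 0.0701×(-1.1545)=-0.0809, 0.0064×(-2.1959)=-0.0140, 0.0318×(-1.4969)=-0.0477, 0.4459×(-0.3508)=-0.1564, 0.0892×(-1.0498)=-0.0936, 0.0955×(-1.0198)=-0.0974, 0.0064×(-2.1959)=-0.0140, 0.0892×(-1.0498)=-0.0936.
Sum = -0.7990, so H' = 0.80.

0.80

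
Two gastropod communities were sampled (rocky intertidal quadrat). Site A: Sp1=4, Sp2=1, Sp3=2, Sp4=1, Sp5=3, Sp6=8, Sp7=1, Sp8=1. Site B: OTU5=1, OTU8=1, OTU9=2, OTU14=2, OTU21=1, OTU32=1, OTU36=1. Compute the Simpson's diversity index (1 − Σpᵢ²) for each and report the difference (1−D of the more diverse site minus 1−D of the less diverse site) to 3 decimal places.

0.059

Site A: N=21, proportions 0.19048, 0.04762, 0.09524, 0.04762, 0.14286, 0.38095, 0.04762, 0.04762, giving 1−D = 0.78005 (working shown to 5 dp, full precision carried).
Site B: N=9, proportions 0.11111, 0.11111, 0.22222, 0.22222, 0.11111, 0.11111, 0.11111, giving 1−D = 0.83951.
Difference = |0.78005 − 0.83951| = 0.05946, i.e. 0.059 to 3 decimal places.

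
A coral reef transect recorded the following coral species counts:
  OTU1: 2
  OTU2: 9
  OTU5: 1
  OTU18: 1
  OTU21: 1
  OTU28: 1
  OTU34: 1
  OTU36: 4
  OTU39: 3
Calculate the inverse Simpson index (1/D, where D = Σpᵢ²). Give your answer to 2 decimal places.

4.60

Total N = 2+9+1+1+1+1+1+4+3 = 23, so the proportions are 0.086957, 0.391304, 0.043478, 0.043478, 0.043478, 0.043478, 0.043478, 0.173913, 0.130435 (working shown to 6 dp, full precision carried).
D = 0.086957² + 0.391304² + 0.043478² + 0.043478² + 0.043478² + 0.043478² + 0.043478² + 0.173913² + 0.130435² = 0.007561 + 0.153119 + 0.001890 + 0.001890 + 0.001890 + 0.001890 + 0.001890 + 0.030246 + 0.017013 = 0.217391.
So 1/D = 4.6000, i.e. 4.60 to 2 decimal places.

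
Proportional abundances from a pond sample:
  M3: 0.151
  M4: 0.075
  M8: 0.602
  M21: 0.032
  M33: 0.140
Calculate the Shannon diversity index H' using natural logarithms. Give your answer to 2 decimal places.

Each pᵢ ln pᵢ term (working shown to 4 dp, full precision carried): 0.151×(-1.8905)=-0.2855, 0.075×(-2.5903)=-0.1943, 0.602×(-0.5075)=-0.3055, 0.032×(-3.4420)=-0.1101, 0.14×(-1.9661)=-0.2753.
Sum = -1.1706, so H' = 1.17.

1.17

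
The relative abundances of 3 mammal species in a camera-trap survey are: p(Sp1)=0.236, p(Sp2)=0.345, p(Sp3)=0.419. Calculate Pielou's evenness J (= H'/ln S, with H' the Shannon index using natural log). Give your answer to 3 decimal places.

0.976

H' = −Σ pᵢ ln pᵢ = −((-0.34077) + (-0.36715) + (-0.36448)) = 1.07240 (working shown to 5 dp, full precision carried).
With S = 3 species, ln S = 1.09861, so J = 1.07240/1.09861 = 0.97614, i.e. 0.976 to 3 decimal places.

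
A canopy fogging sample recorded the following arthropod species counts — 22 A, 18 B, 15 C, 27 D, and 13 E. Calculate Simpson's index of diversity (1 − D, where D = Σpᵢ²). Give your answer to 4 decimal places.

Total N = 22+18+15+27+13 = 95, so the proportions are 0.231579, 0.189474, 0.157895, 0.284211, 0.136842 (working shown to 6 dp, full precision carried).
D = 0.231579² + 0.189474² + 0.157895² + 0.284211² + 0.136842² = 0.053629 + 0.035900 + 0.024931 + 0.080776 + 0.018726 = 0.213961.
So 1 − D = 0.786039, i.e. 0.7860 to 4 decimal places.

0.7860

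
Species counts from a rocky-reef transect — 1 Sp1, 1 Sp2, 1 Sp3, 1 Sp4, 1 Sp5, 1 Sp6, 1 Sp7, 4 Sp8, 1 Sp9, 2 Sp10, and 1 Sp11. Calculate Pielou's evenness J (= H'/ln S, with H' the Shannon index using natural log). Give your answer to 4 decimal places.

Total N = 1+1+1+1+1+1+1+4+1+2+1 = 15, so the proportions are 0.066667, 0.066667, 0.066667, 0.066667, 0.066667, 0.066667, 0.066667, 0.266667, 0.066667, 0.133333, 0.066667 (working shown to 6 dp, full precision carried).
H' = −Σ pᵢ ln pᵢ = −((-0.180537) + (-0.180537) + (-0.180537) + (-0.180537) + (-0.180537) + (-0.180537) + (-0.180537) + (-0.352468) + (-0.180537) + (-0.268654) + (-0.180537)) = 2.245952.
With S = 11 species, ln S = 2.397895, so J = 2.245952/2.397895 = 0.936635, i.e. 0.9366 to 4 decimal places.

0.9366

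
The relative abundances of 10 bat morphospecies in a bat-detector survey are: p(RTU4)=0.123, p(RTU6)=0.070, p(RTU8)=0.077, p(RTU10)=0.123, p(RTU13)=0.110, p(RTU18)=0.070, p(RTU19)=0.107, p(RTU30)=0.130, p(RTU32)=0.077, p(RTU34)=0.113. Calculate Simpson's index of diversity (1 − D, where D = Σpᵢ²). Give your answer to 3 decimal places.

0.895

D = 0.123² + 0.07² + 0.077² + 0.123² + 0.11² + 0.07² + 0.107² + 0.13² + 0.077² + 0.113² = 0.01513 + 0.00490 + 0.00593 + 0.01513 + 0.01210 + 0.00490 + 0.01145 + 0.01690 + 0.00593 + 0.01277 = 0.10513 (working shown to 5 dp, full precision carried).
So 1 − D = 0.89487, i.e. 0.895 to 3 decimal places.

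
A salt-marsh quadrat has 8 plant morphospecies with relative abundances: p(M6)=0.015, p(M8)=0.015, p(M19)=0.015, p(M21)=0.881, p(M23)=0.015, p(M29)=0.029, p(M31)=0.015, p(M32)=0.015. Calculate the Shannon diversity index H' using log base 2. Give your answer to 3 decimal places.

0.854

Each pᵢ log₂ pᵢ term (working shown to 5 dp, full precision carried): 0.015×(-6.05889)=-0.09088, 0.015×(-6.05889)=-0.09088, 0.015×(-6.05889)=-0.09088, 0.881×(-0.18279)=-0.16103, 0.015×(-6.05889)=-0.09088, 0.029×(-5.10780)=-0.14813, 0.015×(-6.05889)=-0.09088, 0.015×(-6.05889)=-0.09088.
Sum = -0.85446, so H' = 0.854.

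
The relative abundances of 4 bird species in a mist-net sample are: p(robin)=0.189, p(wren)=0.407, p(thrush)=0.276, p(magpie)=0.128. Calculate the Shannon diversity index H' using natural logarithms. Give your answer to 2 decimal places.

Each pᵢ ln pᵢ term (working shown to 4 dp, full precision carried): 0.189×(-1.6660)=-0.3149, 0.407×(-0.8989)=-0.3659, 0.276×(-1.2874)=-0.3553, 0.128×(-2.0557)=-0.2631.
Sum = -1.2992, so H' = 1.30.

1.30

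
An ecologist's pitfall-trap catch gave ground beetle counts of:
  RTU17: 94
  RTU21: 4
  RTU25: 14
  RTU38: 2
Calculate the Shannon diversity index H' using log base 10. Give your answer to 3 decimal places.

0.263

Total N = 94+4+14+2 = 114, so the proportions are 0.82456, 0.03509, 0.12281, 0.01754 (working shown to 5 dp, full precision carried).
Each pᵢ log₁₀ pᵢ term: 0.82456×(-0.08378)=-0.06908, 0.03509×(-1.45484)=-0.05105, 0.12281×(-0.91078)=-0.11185, 0.01754×(-1.75587)=-0.03080.
Sum = -0.26278, so H' = 0.263.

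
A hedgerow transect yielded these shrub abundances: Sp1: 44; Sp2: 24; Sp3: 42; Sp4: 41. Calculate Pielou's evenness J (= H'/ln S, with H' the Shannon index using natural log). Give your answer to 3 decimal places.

Total N = 44+24+42+41 = 151, so the proportions are 0.29139, 0.15894, 0.27815, 0.27152 (working shown to 5 dp, full precision carried).
H' = −Σ pᵢ ln pᵢ = −((-0.35931) + (-0.29233) + (-0.35592) + (-0.35399)) = 1.36154.
With S = 4 species, ln S = 1.38629, so J = 1.36154/1.38629 = 0.98215, i.e. 0.982 to 3 decimal places.

0.982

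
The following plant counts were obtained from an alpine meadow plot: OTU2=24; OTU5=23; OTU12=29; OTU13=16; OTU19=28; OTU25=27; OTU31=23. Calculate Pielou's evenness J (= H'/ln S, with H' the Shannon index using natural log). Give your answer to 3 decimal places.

Total N = 24+23+29+16+28+27+23 = 170, so the proportions are 0.14118, 0.13529, 0.17059, 0.09412, 0.16471, 0.15882, 0.13529 (working shown to 5 dp, full precision carried).
H' = −Σ pᵢ ln pᵢ = −((-0.27639) + (-0.27063) + (-0.30169) + (-0.22242) + (-0.29706) + (-0.29223) + (-0.27063)) = 1.93104.
With S = 7 species, ln S = 1.94591, so J = 1.93104/1.94591 = 0.99236, i.e. 0.992 to 3 decimal places.

0.992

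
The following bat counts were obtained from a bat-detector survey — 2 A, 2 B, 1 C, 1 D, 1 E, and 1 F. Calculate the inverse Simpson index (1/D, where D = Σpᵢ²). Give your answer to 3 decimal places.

Total N = 2+2+1+1+1+1 = 8, so the proportions are 0.25, 0.25, 0.125, 0.125, 0.125, 0.125 (working shown to 7 dp, full precision carried).
D = 0.25² + 0.25² + 0.125² + 0.125² + 0.125² + 0.125² = 0.0625000 + 0.0625000 + 0.0156250 + 0.0156250 + 0.0156250 + 0.0156250 = 0.1875000.
So 1/D = 5.33333, i.e. 5.333 to 3 decimal places.

5.333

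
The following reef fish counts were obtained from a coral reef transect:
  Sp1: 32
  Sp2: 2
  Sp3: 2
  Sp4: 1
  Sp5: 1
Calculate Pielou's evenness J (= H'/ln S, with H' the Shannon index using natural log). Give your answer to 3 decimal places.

Total N = 32+2+2+1+1 = 38, so the proportions are 0.84211, 0.05263, 0.05263, 0.02632, 0.02632 (working shown to 5 dp, full precision carried).
H' = −Σ pᵢ ln pᵢ = −((-0.14472) + (-0.15497) + (-0.15497) + (-0.09573) + (-0.09573)) = 0.64611.
With S = 5 species, ln S = 1.60944, so J = 0.64611/1.60944 = 0.40145, i.e. 0.401 to 3 decimal places.

0.401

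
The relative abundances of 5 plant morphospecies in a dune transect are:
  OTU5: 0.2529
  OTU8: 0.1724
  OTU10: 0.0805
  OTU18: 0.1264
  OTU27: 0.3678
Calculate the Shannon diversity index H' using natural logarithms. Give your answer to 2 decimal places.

Each pᵢ ln pᵢ term (working shown to 4 dp, full precision carried): 0.2529×(-1.3748)=-0.3477, 0.1724×(-1.7579)=-0.3031, 0.0805×(-2.5195)=-0.2028, 0.1264×(-2.0683)=-0.2614, 0.3678×(-1.0002)=-0.3679.
Sum = -1.4829, so H' = 1.48.

1.48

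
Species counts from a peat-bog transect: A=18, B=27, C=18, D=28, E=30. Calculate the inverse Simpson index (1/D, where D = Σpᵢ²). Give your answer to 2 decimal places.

4.78

Total N = 18+27+18+28+30 = 121, so the proportions are 0.14876, 0.22314, 0.14876, 0.231405, 0.247934 (working shown to 6 dp, full precision carried).
D = 0.14876² + 0.22314² + 0.14876² + 0.231405² + 0.247934² = 0.022130 + 0.049792 + 0.022130 + 0.053548 + 0.061471 = 0.209070.
So 1/D = 4.7831, i.e. 4.78 to 2 decimal places.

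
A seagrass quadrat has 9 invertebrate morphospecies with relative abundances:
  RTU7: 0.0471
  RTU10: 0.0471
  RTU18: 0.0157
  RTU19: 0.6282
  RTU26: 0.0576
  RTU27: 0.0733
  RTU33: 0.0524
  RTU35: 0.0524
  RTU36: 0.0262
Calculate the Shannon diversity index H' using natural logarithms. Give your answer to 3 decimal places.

Each pᵢ ln pᵢ term (working shown to 5 dp, full precision carried): 0.0471×(-3.05548)=-0.14391, 0.0471×(-3.05548)=-0.14391, 0.0157×(-4.15409)=-0.06522, 0.6282×(-0.46490)=-0.29205, 0.0576×(-2.85423)=-0.16440, 0.0733×(-2.61319)=-0.19155, 0.0524×(-2.94885)=-0.15452, 0.0524×(-2.94885)=-0.15452, 0.0262×(-3.64200)=-0.09542.
Sum = -1.40550, so H' = 1.406.

1.406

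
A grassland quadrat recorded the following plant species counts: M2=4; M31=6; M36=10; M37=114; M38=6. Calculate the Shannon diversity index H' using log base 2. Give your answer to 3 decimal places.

1.049

Total N = 4+6+10+114+6 = 140, so the proportions are 0.02857, 0.04286, 0.07143, 0.81429, 0.04286 (working shown to 5 dp, full precision carried).
Each pᵢ log₂ pᵢ term: 0.02857×(-5.12928)=-0.14655, 0.04286×(-4.54432)=-0.19476, 0.07143×(-3.80735)=-0.27195, 0.81429×(-0.29639)=-0.24135, 0.04286×(-4.54432)=-0.19476.
Sum = -1.04937, so H' = 1.049.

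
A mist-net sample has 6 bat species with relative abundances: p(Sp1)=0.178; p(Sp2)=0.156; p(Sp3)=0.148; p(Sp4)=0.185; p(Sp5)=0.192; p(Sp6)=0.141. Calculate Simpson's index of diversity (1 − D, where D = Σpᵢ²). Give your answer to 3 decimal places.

0.831

D = 0.178² + 0.156² + 0.148² + 0.185² + 0.192² + 0.141² = 0.03168 + 0.02434 + 0.02190 + 0.03422 + 0.03686 + 0.01988 = 0.16889 (working shown to 5 dp, full precision carried).
So 1 − D = 0.83111, i.e. 0.831 to 3 decimal places.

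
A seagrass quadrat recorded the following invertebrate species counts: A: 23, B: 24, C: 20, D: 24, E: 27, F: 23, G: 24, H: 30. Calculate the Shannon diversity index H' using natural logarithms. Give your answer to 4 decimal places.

2.0730

Total N = 23+24+20+24+27+23+24+30 = 195, so the proportions are 0.117949, 0.123077, 0.102564, 0.123077, 0.138462, 0.117949, 0.123077, 0.153846 (working shown to 6 dp, full precision carried).
Each pᵢ ln pᵢ term: 0.117949×(-2.137505)=-0.252116, 0.123077×(-2.094946)=-0.257839, 0.102564×(-2.277267)=-0.233566, 0.123077×(-2.094946)=-0.257839, 0.138462×(-1.977163)=-0.273761, 0.117949×(-2.137505)=-0.252116, 0.123077×(-2.094946)=-0.257839, 0.153846×(-1.871802)=-0.287970.
Sum = -2.073047, so H' = 2.0730.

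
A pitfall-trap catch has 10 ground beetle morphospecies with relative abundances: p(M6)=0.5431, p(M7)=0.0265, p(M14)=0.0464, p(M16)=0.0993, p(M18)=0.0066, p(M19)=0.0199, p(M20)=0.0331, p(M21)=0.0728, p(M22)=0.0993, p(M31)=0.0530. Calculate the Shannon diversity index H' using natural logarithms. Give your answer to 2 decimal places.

Each pᵢ ln pᵢ term (working shown to 4 dp, full precision carried): 0.5431×(-0.6105)=-0.3315, 0.0265×(-3.6306)=-0.0962, 0.0464×(-3.0705)=-0.1425, 0.0993×(-2.3096)=-0.2293, 0.0066×(-5.0207)=-0.0331, 0.0199×(-3.9170)=-0.0779, 0.0331×(-3.4082)=-0.1128, 0.0728×(-2.6200)=-0.1907, 0.0993×(-2.3096)=-0.2293, 0.053×(-2.9375)=-0.1557.
Sum = -1.5992, so H' = 1.60.

1.60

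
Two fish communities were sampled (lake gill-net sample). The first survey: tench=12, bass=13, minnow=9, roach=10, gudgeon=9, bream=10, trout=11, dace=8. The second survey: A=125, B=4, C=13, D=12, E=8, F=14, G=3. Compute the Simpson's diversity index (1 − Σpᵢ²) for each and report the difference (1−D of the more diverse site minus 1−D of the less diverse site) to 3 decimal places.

0.378

The first survey: N=82, proportions 0.14634, 0.15854, 0.10976, 0.12195, 0.10976, 0.12195, 0.13415, 0.09756, giving 1−D = 0.87210 (working shown to 5 dp, full precision carried).
The second survey: N=179, proportions 0.69832, 0.02235, 0.07263, 0.06704, 0.04469, 0.07821, 0.01676, giving 1−D = 0.49368.
Difference = |0.87210 − 0.49368| = 0.37842, i.e. 0.378 to 3 decimal places.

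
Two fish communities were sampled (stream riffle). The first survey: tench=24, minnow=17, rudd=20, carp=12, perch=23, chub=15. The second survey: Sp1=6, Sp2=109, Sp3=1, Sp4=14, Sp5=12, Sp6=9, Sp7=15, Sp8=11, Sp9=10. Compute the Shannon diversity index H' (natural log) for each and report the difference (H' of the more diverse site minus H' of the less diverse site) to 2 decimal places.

The first survey: N=111, proportions 0.2162, 0.1532, 0.1802, 0.1081, 0.2072, 0.1351, giving H' = 1.7644 (working shown to 4 dp, full precision carried).
The second survey: N=187, proportions 0.0321, 0.5829, 0.0053, 0.0749, 0.0642, 0.0481, 0.0802, 0.0588, 0.0535, giving H' = 1.4949.
Difference = |1.7644 − 1.4949| = 0.2695, i.e. 0.27 to 2 decimal places.

0.27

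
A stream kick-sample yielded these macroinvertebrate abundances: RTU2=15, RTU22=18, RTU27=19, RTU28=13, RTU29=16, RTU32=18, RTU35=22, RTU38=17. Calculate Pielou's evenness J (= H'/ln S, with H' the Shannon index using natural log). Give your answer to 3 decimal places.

0.995

Total N = 15+18+19+13+16+18+22+17 = 138, so the proportions are 0.1087, 0.13043, 0.13768, 0.0942, 0.11594, 0.13043, 0.15942, 0.12319 (working shown to 5 dp, full precision carried).
H' = −Σ pᵢ ln pᵢ = −((-0.24122) + (-0.26568) + (-0.27300) + (-0.22254) + (-0.24982) + (-0.26568) + (-0.29273) + (-0.25796)) = 2.06862.
With S = 8 species, ln S = 2.07944, so J = 2.06862/2.07944 = 0.99479, i.e. 0.995 to 3 decimal places.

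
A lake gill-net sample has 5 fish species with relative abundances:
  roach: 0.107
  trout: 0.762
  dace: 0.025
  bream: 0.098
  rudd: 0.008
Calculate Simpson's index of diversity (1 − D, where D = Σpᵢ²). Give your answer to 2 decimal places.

0.40

D = 0.107² + 0.762² + 0.025² + 0.098² + 0.008² = 0.0114 + 0.5806 + 0.0006 + 0.0096 + 0.0001 = 0.6024 (working shown to 4 dp, full precision carried).
So 1 − D = 0.3976, i.e. 0.40 to 2 decimal places.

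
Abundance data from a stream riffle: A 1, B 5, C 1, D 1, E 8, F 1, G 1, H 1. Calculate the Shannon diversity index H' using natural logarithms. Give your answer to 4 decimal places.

1.6453

Total N = 1+5+1+1+8+1+1+1 = 19, so the proportions are 0.052632, 0.263158, 0.052632, 0.052632, 0.421053, 0.052632, 0.052632, 0.052632 (working shown to 6 dp, full precision carried).
Each pᵢ ln pᵢ term: 0.052632×(-2.944439)=-0.154970, 0.263158×(-1.335001)=-0.351316, 0.052632×(-2.944439)=-0.154970, 0.052632×(-2.944439)=-0.154970, 0.421053×(-0.864997)=-0.364209, 0.052632×(-2.944439)=-0.154970, 0.052632×(-2.944439)=-0.154970, 0.052632×(-2.944439)=-0.154970.
Sum = -1.645348, so H' = 1.6453.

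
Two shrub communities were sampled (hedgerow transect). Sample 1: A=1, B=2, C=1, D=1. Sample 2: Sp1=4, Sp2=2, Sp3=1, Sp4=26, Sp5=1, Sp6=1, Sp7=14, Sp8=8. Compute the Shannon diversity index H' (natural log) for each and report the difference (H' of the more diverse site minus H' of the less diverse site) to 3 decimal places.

0.163

Sample 1: N=5, proportions 0.2, 0.4, 0.2, 0.2, giving H' = 1.33218 (working shown to 5 dp, full precision carried).
Sample 2: N=57, proportions 0.07018, 0.03509, 0.01754, 0.45614, 0.01754, 0.01754, 0.24561, 0.14035, giving H' = 1.49526.
Difference = |1.33218 − 1.49526| = 0.16308, i.e. 0.163 to 3 decimal places.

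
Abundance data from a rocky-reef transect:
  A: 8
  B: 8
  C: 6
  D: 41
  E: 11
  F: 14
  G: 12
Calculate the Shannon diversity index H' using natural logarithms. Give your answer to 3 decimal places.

Total N = 8+8+6+41+11+14+12 = 100, so the proportions are 0.08, 0.08, 0.06, 0.41, 0.11, 0.14, 0.12 (working shown to 5 dp, full precision carried).
Each pᵢ ln pᵢ term: 0.08×(-2.52573)=-0.20206, 0.08×(-2.52573)=-0.20206, 0.06×(-2.81341)=-0.16880, 0.41×(-0.89160)=-0.36556, 0.11×(-2.20727)=-0.24280, 0.14×(-1.96611)=-0.27526, 0.12×(-2.12026)=-0.25443.
Sum = -1.71096, so H' = 1.711.

1.711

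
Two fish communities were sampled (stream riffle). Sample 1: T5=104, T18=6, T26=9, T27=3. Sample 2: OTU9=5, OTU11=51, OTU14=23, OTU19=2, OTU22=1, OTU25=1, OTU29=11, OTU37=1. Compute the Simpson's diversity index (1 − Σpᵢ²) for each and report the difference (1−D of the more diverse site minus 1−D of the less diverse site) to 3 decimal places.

0.371

Sample 1: N=122, proportions 0.85246, 0.04918, 0.07377, 0.02459, giving 1−D = 0.26485 (working shown to 5 dp, full precision carried).
Sample 2: N=95, proportions 0.05263, 0.53684, 0.24211, 0.02105, 0.01053, 0.01053, 0.11579, 0.01053, giving 1−D = 0.63623.
Difference = |0.26485 − 0.63623| = 0.37138, i.e. 0.371 to 3 decimal places.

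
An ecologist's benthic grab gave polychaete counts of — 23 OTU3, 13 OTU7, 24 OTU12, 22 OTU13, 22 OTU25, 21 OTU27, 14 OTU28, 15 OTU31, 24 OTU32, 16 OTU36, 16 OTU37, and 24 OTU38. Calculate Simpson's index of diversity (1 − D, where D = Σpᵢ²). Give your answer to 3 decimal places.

Total N = 23+13+24+22+22+21+14+15+24+16+16+24 = 234, so the proportions are 0.09829, 0.05556, 0.10256, 0.09402, 0.09402, 0.08974, 0.05983, 0.0641, 0.10256, 0.06838, 0.06838, 0.10256 (working shown to 5 dp, full precision carried).
D = 0.09829² + 0.05556² + 0.10256² + 0.09402² + 0.09402² + 0.08974² + 0.05983² + 0.0641² + 0.10256² + 0.06838² + 0.06838² + 0.10256² = 0.00966 + 0.00309 + 0.01052 + 0.00884 + 0.00884 + 0.00805 + 0.00358 + 0.00411 + 0.01052 + 0.00468 + 0.00468 + 0.01052 = 0.08708.
So 1 − D = 0.91292, i.e. 0.913 to 3 decimal places.

0.913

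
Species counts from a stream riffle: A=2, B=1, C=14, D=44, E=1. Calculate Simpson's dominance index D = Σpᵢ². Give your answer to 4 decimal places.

Total N = 2+1+14+44+1 = 62, so the proportions are 0.032258, 0.016129, 0.225806, 0.709677, 0.016129 (working shown to 6 dp, full precision carried).
D = 0.032258² + 0.016129² + 0.225806² + 0.709677² + 0.016129² = 0.001041 + 0.000260 + 0.050989 + 0.503642 + 0.000260 = 0.556191.
To 4 decimal places, D = 0.5562.

0.5562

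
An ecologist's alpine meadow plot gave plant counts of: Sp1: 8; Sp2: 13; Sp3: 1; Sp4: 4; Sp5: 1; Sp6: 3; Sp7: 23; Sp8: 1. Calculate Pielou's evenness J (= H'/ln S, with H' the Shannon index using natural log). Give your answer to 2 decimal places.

Total N = 8+13+1+4+1+3+23+1 = 54, so the proportions are 0.1481, 0.2407, 0.0185, 0.0741, 0.0185, 0.0556, 0.4259, 0.0185 (working shown to 4 dp, full precision carried).
H' = −Σ pᵢ ln pᵢ = −((-0.2829) + (-0.3428) + (-0.0739) + (-0.1928) + (-0.0739) + (-0.1606) + (-0.3635) + (-0.0739)) = 1.5642.
With S = 8 species, ln S = 2.0794, so J = 1.5642/2.0794 = 0.7522, i.e. 0.75 to 2 decimal places.

0.75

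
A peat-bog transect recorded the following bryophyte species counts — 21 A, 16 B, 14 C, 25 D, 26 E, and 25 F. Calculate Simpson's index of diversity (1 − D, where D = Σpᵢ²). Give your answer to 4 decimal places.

0.8252

Total N = 21+16+14+25+26+25 = 127, so the proportions are 0.165354, 0.125984, 0.110236, 0.19685, 0.204724, 0.19685 (working shown to 6 dp, full precision carried).
D = 0.165354² + 0.125984² + 0.110236² + 0.19685² + 0.204724² + 0.19685² = 0.027342 + 0.015872 + 0.012152 + 0.038750 + 0.041912 + 0.038750 = 0.174778.
So 1 − D = 0.825222, i.e. 0.8252 to 4 decimal places.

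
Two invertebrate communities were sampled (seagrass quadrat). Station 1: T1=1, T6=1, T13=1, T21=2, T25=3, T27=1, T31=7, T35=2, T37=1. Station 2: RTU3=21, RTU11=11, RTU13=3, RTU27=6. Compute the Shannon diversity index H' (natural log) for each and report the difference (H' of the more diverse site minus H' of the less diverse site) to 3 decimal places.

Station 1: N=19, proportions 0.05263, 0.05263, 0.05263, 0.10526, 0.15789, 0.05263, 0.36842, 0.10526, 0.05263, giving H' = 1.90813 (working shown to 5 dp, full precision carried).
Station 2: N=41, proportions 0.5122, 0.26829, 0.07317, 0.14634, giving H' = 1.16825.
Difference = |1.90813 − 1.16825| = 0.73988, i.e. 0.740 to 3 decimal places.

0.740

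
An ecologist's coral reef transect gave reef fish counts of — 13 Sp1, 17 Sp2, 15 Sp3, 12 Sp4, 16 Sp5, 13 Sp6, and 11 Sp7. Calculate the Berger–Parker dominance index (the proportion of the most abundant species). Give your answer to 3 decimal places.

0.175

Total N = 13+17+15+12+16+13+11 = 97, so the proportions are 0.13402, 0.17526, 0.15464, 0.12371, 0.16495, 0.13402, 0.1134 (working shown to 5 dp, full precision carried).
The largest proportion is 0.17526, i.e. d = 0.175 to 3 decimal places.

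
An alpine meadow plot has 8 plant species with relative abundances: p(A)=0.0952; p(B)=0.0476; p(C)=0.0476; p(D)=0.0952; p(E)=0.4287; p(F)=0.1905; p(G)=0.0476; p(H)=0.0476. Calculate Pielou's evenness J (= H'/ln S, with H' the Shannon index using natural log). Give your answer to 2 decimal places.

H' = −Σ pᵢ ln pᵢ = −((-0.2239) + (-0.1449) + (-0.1449) + (-0.2239) + (-0.3631) + (-0.3159) + (-0.1449) + (-0.1449)) = 1.7065 (working shown to 4 dp, full precision carried).
With S = 8 species, ln S = 2.0794, so J = 1.7065/2.0794 = 0.8207, i.e. 0.82 to 2 decimal places.

0.82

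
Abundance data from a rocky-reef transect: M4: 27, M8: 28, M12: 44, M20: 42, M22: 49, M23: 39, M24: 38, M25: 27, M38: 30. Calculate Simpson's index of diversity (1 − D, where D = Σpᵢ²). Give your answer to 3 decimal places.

0.884

Total N = 27+28+44+42+49+39+38+27+30 = 324, so the proportions are 0.08333, 0.08642, 0.1358, 0.12963, 0.15123, 0.12037, 0.11728, 0.08333, 0.09259 (working shown to 5 dp, full precision carried).
D = 0.08333² + 0.08642² + 0.1358² + 0.12963² + 0.15123² + 0.12037² + 0.11728² + 0.08333² + 0.09259² = 0.00694 + 0.00747 + 0.01844 + 0.01680 + 0.02287 + 0.01449 + 0.01376 + 0.00694 + 0.00857 = 0.11629.
So 1 − D = 0.88371, i.e. 0.884 to 3 decimal places.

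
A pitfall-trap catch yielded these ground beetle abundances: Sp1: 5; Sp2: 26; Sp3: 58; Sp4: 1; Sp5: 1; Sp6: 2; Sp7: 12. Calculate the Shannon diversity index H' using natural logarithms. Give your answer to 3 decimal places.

Total N = 5+26+58+1+1+2+12 = 105, so the proportions are 0.04762, 0.24762, 0.55238, 0.00952, 0.00952, 0.01905, 0.11429 (working shown to 5 dp, full precision carried).
Each pᵢ ln pᵢ term: 0.04762×(-3.04452)=-0.14498, 0.24762×(-1.39586)=-0.34564, 0.55238×(-0.59352)=-0.32785, 0.00952×(-4.65396)=-0.04432, 0.00952×(-4.65396)=-0.04432, 0.01905×(-3.96081)=-0.07544, 0.11429×(-2.16905)=-0.24789.
Sum = -1.23045, so H' = 1.230.

1.230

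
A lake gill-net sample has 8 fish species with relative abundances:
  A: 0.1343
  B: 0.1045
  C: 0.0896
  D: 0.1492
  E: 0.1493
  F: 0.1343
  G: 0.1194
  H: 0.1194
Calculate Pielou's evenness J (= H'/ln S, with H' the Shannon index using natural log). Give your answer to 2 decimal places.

0.99

H' = −Σ pᵢ ln pᵢ = −((-0.2696) + (-0.2360) + (-0.2162) + (-0.2838) + (-0.2839) + (-0.2696) + (-0.2538) + (-0.2538)) = 2.0667 (working shown to 4 dp, full precision carried).
With S = 8 species, ln S = 2.0794, so J = 2.0667/2.0794 = 0.9939, i.e. 0.99 to 2 decimal places.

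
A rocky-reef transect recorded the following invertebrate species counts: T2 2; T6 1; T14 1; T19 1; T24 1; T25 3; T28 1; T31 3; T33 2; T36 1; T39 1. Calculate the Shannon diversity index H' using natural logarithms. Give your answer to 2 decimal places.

2.28

Total N = 2+1+1+1+1+3+1+3+2+1+1 = 17, so the proportions are 0.1176, 0.0588, 0.0588, 0.0588, 0.0588, 0.1765, 0.0588, 0.1765, 0.1176, 0.0588, 0.0588 (working shown to 4 dp, full precision carried).
Each pᵢ ln pᵢ term: 0.1176×(-2.1401)=-0.2518, 0.0588×(-2.8332)=-0.1667, 0.0588×(-2.8332)=-0.1667, 0.0588×(-2.8332)=-0.1667, 0.0588×(-2.8332)=-0.1667, 0.1765×(-1.7346)=-0.3061, 0.0588×(-2.8332)=-0.1667, 0.1765×(-1.7346)=-0.3061, 0.1176×(-2.1401)=-0.2518, 0.0588×(-2.8332)=-0.1667, 0.0588×(-2.8332)=-0.1667.
Sum = -2.2824, so H' = 2.28.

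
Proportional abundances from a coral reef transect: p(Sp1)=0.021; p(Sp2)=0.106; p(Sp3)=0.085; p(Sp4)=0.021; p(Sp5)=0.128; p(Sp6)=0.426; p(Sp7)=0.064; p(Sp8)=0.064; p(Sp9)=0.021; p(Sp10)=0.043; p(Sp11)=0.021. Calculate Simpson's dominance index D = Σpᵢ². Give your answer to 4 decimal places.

0.2281

D = 0.021² + 0.106² + 0.085² + 0.021² + 0.128² + 0.426² + 0.064² + 0.064² + 0.021² + 0.043² + 0.021² = 0.000441 + 0.011236 + 0.007225 + 0.000441 + 0.016384 + 0.181476 + 0.004096 + 0.004096 + 0.000441 + 0.001849 + 0.000441 = 0.228126 (working shown to 6 dp, full precision carried).
To 4 decimal places, D = 0.2281.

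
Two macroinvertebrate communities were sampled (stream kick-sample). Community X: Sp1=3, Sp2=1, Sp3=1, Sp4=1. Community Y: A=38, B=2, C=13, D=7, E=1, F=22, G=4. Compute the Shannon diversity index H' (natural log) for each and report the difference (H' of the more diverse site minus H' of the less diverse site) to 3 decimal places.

Community X: N=6, proportions 0.5, 0.1666667, 0.1666667, 0.1666667, giving H' = 1.2424533 (working shown to 7 dp, full precision carried).
Community Y: N=87, proportions 0.4367816, 0.0229885, 0.1494253, 0.0804598, 0.0114943, 0.2528736, 0.045977, giving H' = 1.4759266.
Difference = |1.2424533 − 1.4759266| = 0.2334733, i.e. 0.233 to 3 decimal places.

0.233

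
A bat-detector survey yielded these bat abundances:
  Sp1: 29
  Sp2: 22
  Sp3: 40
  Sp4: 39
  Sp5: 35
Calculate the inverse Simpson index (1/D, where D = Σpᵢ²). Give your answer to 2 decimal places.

4.80

Total N = 29+22+40+39+35 = 165, so the proportions are 0.175758, 0.133333, 0.242424, 0.236364, 0.212121 (working shown to 6 dp, full precision carried).
D = 0.175758² + 0.133333² + 0.242424² + 0.236364² + 0.212121² = 0.030891 + 0.017778 + 0.058770 + 0.055868 + 0.044995 = 0.208301.
So 1/D = 4.8007, i.e. 4.80 to 2 decimal places.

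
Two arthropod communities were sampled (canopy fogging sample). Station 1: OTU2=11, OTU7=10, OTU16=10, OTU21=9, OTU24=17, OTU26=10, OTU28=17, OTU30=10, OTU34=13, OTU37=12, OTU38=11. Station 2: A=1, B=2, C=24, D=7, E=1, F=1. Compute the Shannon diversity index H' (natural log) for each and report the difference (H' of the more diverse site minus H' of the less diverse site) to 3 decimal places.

Station 1: N=130, proportions 0.08462, 0.07692, 0.07692, 0.06923, 0.13077, 0.07692, 0.13077, 0.07692, 0.1, 0.09231, 0.08462, giving H' = 2.37427 (working shown to 5 dp, full precision carried).
Station 2: N=36, proportions 0.02778, 0.05556, 0.66667, 0.19444, 0.02778, 0.02778, giving H' = 1.04794.
Difference = |2.37427 − 1.04794| = 1.32633, i.e. 1.326 to 3 decimal places.

1.326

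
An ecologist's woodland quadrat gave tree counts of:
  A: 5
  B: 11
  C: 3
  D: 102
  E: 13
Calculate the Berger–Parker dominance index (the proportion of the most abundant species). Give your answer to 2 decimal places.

Total N = 5+11+3+102+13 = 134, so the proportions are 0.0373, 0.0821, 0.0224, 0.7612, 0.097 (working shown to 4 dp, full precision carried).
The largest proportion is 0.7612, i.e. d = 0.76 to 2 decimal places.

0.76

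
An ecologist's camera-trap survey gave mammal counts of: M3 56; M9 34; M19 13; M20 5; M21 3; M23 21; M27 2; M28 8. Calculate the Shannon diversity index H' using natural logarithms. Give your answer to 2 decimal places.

1.63

Total N = 56+34+13+5+3+21+2+8 = 142, so the proportions are 0.3944, 0.2394, 0.0915, 0.0352, 0.0211, 0.1479, 0.0141, 0.0563 (working shown to 4 dp, full precision carried).
Each pᵢ ln pᵢ term: 0.3944×(-0.9305)=-0.3669, 0.2394×(-1.4295)=-0.3423, 0.0915×(-2.3909)=-0.2189, 0.0352×(-3.3464)=-0.1178, 0.0211×(-3.8572)=-0.0815, 0.1479×(-1.9113)=-0.2827, 0.0141×(-4.2627)=-0.0600, 0.0563×(-2.8764)=-0.1620.
Sum = -1.6322, so H' = 1.63.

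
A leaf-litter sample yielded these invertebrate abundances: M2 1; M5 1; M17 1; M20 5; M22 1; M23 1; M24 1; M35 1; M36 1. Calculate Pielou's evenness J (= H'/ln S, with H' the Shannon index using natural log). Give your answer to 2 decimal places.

0.89

Total N = 1+1+1+5+1+1+1+1+1 = 13, so the proportions are 0.0769, 0.0769, 0.0769, 0.3846, 0.0769, 0.0769, 0.0769, 0.0769, 0.0769 (working shown to 4 dp, full precision carried).
H' = −Σ pᵢ ln pᵢ = −((-0.1973) + (-0.1973) + (-0.1973) + (-0.3675) + (-0.1973) + (-0.1973) + (-0.1973) + (-0.1973) + (-0.1973)) = 1.9459.
With S = 9 species, ln S = 2.1972, so J = 1.9459/2.1972 = 0.8856, i.e. 0.89 to 2 decimal places.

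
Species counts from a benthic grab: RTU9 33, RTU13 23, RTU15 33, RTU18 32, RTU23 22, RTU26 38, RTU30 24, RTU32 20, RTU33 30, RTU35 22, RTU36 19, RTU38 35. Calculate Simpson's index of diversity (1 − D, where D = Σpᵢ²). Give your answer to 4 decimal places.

Total N = 33+23+33+32+22+38+24+20+30+22+19+35 = 331, so the proportions are 0.099698, 0.069486, 0.099698, 0.096677, 0.066465, 0.114804, 0.072508, 0.060423, 0.090634, 0.066465, 0.057402, 0.10574 (working shown to 6 dp, full precision carried).
D = 0.099698² + 0.069486² + 0.099698² + 0.096677² + 0.066465² + 0.114804² + 0.072508² + 0.060423² + 0.090634² + 0.066465² + 0.057402² + 0.10574² = 0.009940 + 0.004828 + 0.009940 + 0.009346 + 0.004418 + 0.013180 + 0.005257 + 0.003651 + 0.008215 + 0.004418 + 0.003295 + 0.011181 = 0.087668.
So 1 − D = 0.912332, i.e. 0.9123 to 4 decimal places.

0.9123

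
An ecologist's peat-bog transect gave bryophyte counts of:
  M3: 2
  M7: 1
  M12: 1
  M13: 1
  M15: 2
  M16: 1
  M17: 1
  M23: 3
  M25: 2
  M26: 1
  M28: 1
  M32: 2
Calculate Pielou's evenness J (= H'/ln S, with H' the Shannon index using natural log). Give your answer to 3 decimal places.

0.966

Total N = 2+1+1+1+2+1+1+3+2+1+1+2 = 18, so the proportions are 0.11111, 0.05556, 0.05556, 0.05556, 0.11111, 0.05556, 0.05556, 0.16667, 0.11111, 0.05556, 0.05556, 0.11111 (working shown to 5 dp, full precision carried).
H' = −Σ pᵢ ln pᵢ = −((-0.24414) + (-0.16058) + (-0.16058) + (-0.16058) + (-0.24414) + (-0.16058) + (-0.16058) + (-0.29863) + (-0.24414) + (-0.16058) + (-0.16058) + (-0.24414)) = 2.39920.
With S = 12 species, ln S = 2.48491, so J = 2.39920/2.48491 = 0.96551, i.e. 0.966 to 3 decimal places.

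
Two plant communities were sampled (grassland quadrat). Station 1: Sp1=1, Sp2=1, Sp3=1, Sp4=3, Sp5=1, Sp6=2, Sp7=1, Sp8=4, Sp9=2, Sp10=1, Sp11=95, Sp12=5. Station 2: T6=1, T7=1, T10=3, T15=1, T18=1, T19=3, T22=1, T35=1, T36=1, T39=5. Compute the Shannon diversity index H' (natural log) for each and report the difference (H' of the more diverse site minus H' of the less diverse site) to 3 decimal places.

1.181

Station 1: N=117, proportions 0.00855, 0.00855, 0.00855, 0.02564, 0.00855, 0.01709, 0.00855, 0.03419, 0.01709, 0.00855, 0.81197, 0.04274, giving H' = 0.89654 (working shown to 5 dp, full precision carried).
Station 2: N=18, proportions 0.05556, 0.05556, 0.16667, 0.05556, 0.05556, 0.16667, 0.05556, 0.05556, 0.05556, 0.27778, giving H' = 2.07710.
Difference = |0.89654 − 2.07710| = 1.18056, i.e. 1.181 to 3 decimal places.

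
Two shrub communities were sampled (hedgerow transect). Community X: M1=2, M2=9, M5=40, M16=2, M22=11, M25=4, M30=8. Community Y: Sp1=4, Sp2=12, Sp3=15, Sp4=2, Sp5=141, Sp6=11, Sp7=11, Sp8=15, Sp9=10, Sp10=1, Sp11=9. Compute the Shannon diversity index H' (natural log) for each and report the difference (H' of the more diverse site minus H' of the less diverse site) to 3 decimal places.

0.044

Community X: N=76, proportions 0.02632, 0.11842, 0.52632, 0.02632, 0.14474, 0.05263, 0.10526, giving H' = 1.45362 (working shown to 5 dp, full precision carried).
Community Y: N=231, proportions 0.01732, 0.05195, 0.06494, 0.00866, 0.61039, 0.04762, 0.04762, 0.06494, 0.04329, 0.00433, 0.03896, giving H' = 1.49730.
Difference = |1.45362 − 1.49730| = 0.04368, i.e. 0.044 to 3 decimal places.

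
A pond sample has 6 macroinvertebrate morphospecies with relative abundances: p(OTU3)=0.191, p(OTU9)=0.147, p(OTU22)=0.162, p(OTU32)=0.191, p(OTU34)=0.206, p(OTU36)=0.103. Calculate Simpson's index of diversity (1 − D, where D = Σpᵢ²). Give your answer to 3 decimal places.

0.826

D = 0.191² + 0.147² + 0.162² + 0.191² + 0.206² + 0.103² = 0.03648 + 0.02161 + 0.02624 + 0.03648 + 0.04244 + 0.01061 = 0.17386 (working shown to 5 dp, full precision carried).
So 1 − D = 0.82614, i.e. 0.826 to 3 decimal places.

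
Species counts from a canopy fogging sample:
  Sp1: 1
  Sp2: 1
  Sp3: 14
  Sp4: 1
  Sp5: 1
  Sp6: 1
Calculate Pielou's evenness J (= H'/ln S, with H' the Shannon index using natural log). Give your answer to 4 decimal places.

Total N = 1+1+14+1+1+1 = 19, so the proportions are 0.052632, 0.052632, 0.736842, 0.052632, 0.052632, 0.052632 (working shown to 6 dp, full precision carried).
H' = −Σ pᵢ ln pᵢ = −((-0.154970) + (-0.154970) + (-0.225018) + (-0.154970) + (-0.154970) + (-0.154970)) = 0.999870.
With S = 6 species, ln S = 1.791759, so J = 0.999870/1.791759 = 0.558038, i.e. 0.5580 to 4 decimal places.

0.5580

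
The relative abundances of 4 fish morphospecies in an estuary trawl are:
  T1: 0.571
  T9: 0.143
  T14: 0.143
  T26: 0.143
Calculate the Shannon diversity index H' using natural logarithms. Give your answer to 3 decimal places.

1.154

Each pᵢ ln pᵢ term (working shown to 5 dp, full precision carried): 0.571×(-0.56037)=-0.31997, 0.143×(-1.94491)=-0.27812, 0.143×(-1.94491)=-0.27812, 0.143×(-1.94491)=-0.27812.
Sum = -1.15434, so H' = 1.154.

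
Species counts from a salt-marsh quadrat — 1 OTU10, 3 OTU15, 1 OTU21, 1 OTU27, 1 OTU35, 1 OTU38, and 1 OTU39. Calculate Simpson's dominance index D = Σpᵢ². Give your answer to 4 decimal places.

Total N = 1+3+1+1+1+1+1 = 9, so the proportions are 0.111111, 0.333333, 0.111111, 0.111111, 0.111111, 0.111111, 0.111111 (working shown to 6 dp, full precision carried).
D = 0.111111² + 0.333333² + 0.111111² + 0.111111² + 0.111111² + 0.111111² + 0.111111² = 0.012346 + 0.111111 + 0.012346 + 0.012346 + 0.012346 + 0.012346 + 0.012346 = 0.185185.
To 4 decimal places, D = 0.1852.

0.1852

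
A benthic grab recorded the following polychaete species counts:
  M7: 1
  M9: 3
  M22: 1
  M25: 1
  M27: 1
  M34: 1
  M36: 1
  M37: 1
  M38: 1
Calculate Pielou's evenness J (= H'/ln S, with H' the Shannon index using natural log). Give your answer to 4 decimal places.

0.9550

Total N = 1+3+1+1+1+1+1+1+1 = 11, so the proportions are 0.090909, 0.272727, 0.090909, 0.090909, 0.090909, 0.090909, 0.090909, 0.090909, 0.090909 (working shown to 6 dp, full precision carried).
H' = −Σ pᵢ ln pᵢ = −((-0.217990) + (-0.354350) + (-0.217990) + (-0.217990) + (-0.217990) + (-0.217990) + (-0.217990) + (-0.217990) + (-0.217990)) = 2.098274.
With S = 9 species, ln S = 2.197225, so J = 2.098274/2.197225 = 0.954966, i.e. 0.9550 to 4 decimal places.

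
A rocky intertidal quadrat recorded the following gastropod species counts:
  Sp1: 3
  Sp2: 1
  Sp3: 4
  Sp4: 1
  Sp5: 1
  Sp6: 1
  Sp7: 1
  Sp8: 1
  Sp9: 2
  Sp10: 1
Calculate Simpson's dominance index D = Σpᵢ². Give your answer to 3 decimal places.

Total N = 3+1+4+1+1+1+1+1+2+1 = 16, so the proportions are 0.1875, 0.0625, 0.25, 0.0625, 0.0625, 0.0625, 0.0625, 0.0625, 0.125, 0.0625 (working shown to 5 dp, full precision carried).
D = 0.1875² + 0.0625² + 0.25² + 0.0625² + 0.0625² + 0.0625² + 0.0625² + 0.0625² + 0.125² + 0.0625² = 0.03516 + 0.00391 + 0.06250 + 0.00391 + 0.00391 + 0.00391 + 0.00391 + 0.00391 + 0.01562 + 0.00391 = 0.14062.
To 3 decimal places, D = 0.141.

0.141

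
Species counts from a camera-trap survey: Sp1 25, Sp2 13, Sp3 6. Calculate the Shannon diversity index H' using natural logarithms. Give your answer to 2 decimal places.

0.95

Total N = 25+13+6 = 44, so the proportions are 0.5682, 0.2955, 0.1364 (working shown to 4 dp, full precision carried).
Each pᵢ ln pᵢ term: 0.5682×(-0.5653)=-0.3212, 0.2955×(-1.2192)=-0.3602, 0.1364×(-1.9924)=-0.2717.
Sum = -0.9531, so H' = 0.95.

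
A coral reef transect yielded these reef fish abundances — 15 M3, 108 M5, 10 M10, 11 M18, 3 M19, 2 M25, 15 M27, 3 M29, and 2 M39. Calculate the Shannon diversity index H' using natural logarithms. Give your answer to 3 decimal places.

1.309

Total N = 15+108+10+11+3+2+15+3+2 = 169, so the proportions are 0.08876, 0.63905, 0.05917, 0.06509, 0.01775, 0.01183, 0.08876, 0.01775, 0.01183 (working shown to 5 dp, full precision carried).
Each pᵢ ln pᵢ term: 0.08876×(-2.42185)=-0.21496, 0.63905×(-0.44777)=-0.28615, 0.05917×(-2.82731)=-0.16730, 0.06509×(-2.73200)=-0.17782, 0.01775×(-4.03129)=-0.07156, 0.01183×(-4.43675)=-0.05251, 0.08876×(-2.42185)=-0.21496, 0.01775×(-4.03129)=-0.07156, 0.01183×(-4.43675)=-0.05251.
Sum = -1.30932, so H' = 1.309.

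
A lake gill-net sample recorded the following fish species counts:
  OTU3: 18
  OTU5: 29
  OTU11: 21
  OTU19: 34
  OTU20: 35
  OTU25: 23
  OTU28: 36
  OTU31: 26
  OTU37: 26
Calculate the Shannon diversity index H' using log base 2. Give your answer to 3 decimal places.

3.135

Total N = 18+29+21+34+35+23+36+26+26 = 248, so the proportions are 0.07258, 0.11694, 0.08468, 0.1371, 0.14113, 0.09274, 0.14516, 0.10484, 0.10484 (working shown to 5 dp, full precision carried).
Each pᵢ log₂ pᵢ term: 0.07258×(-3.78427)=-0.27466, 0.11694×(-3.09622)=-0.36206, 0.08468×(-3.56188)=-0.30161, 0.1371×(-2.86673)=-0.39302, 0.14113×(-2.82491)=-0.39868, 0.09274×(-3.43063)=-0.31816, 0.14516×(-2.78427)=-0.40417, 0.10484×(-3.25376)=-0.34112, 0.10484×(-3.25376)=-0.34112.
Sum = -3.13460, so H' = 3.135.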